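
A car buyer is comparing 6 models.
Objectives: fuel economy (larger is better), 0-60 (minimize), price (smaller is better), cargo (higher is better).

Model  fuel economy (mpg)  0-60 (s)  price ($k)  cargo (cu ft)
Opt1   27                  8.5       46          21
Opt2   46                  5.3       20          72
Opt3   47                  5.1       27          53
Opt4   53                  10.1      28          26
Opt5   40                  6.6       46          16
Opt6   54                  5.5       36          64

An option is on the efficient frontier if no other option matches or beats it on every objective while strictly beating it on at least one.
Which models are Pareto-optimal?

Opt2, Opt3, Opt4, Opt6

Opt1: dominated by Opt2 (fuel economy 46≥27, 0-60 5.3≤8.5, price 20≤46, cargo 72≥21).
Opt2: not dominated (best price).
Opt3: not dominated (best 0-60).
Opt4: not dominated.
Opt5: dominated by Opt2 (fuel economy 46≥40, 0-60 5.3≤6.6, price 20≤46, cargo 72≥16).
Opt6: not dominated (best fuel economy).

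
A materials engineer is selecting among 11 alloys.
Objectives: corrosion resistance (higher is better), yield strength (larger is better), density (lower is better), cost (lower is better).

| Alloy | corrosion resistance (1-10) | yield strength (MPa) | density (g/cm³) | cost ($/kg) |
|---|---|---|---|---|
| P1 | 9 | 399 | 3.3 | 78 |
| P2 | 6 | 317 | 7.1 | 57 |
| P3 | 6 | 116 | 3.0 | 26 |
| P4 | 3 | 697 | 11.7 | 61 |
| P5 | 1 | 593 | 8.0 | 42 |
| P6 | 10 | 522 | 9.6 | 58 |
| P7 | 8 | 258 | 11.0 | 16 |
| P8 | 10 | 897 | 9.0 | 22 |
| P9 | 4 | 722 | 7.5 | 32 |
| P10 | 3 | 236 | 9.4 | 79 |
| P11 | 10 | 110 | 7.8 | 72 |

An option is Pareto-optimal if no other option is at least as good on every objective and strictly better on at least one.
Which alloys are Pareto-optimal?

P1: not dominated.
P2: not dominated.
P3: not dominated (best density).
P4: dominated by P8 (corrosion resistance 10≥3, yield strength 897≥697, density 9.0≤11.7, cost 22≤61).
P5: dominated by P9 (corrosion resistance 4≥1, yield strength 722≥593, density 7.5≤8.0, cost 32≤42).
P6: dominated by P8 (corrosion resistance 10≥10, yield strength 897≥522, density 9.0≤9.6, cost 22≤58).
P7: not dominated (best cost).
P8: not dominated (best yield strength).
P9: not dominated.
P10: dominated by P1 (corrosion resistance 9≥3, yield strength 399≥236, density 3.3≤9.4, cost 78≤79).
P11: not dominated.

P1, P2, P3, P7, P8, P9, P11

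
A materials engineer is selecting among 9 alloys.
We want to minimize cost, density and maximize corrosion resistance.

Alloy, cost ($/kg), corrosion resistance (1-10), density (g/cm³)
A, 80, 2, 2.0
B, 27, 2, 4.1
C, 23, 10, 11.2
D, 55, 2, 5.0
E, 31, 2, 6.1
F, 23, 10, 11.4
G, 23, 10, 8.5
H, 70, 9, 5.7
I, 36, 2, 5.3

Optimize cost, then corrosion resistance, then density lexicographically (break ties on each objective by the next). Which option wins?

G

First minimize cost: best is 23, kept {C, F, G}.
Then maximize corrosion resistance: best is 10, kept {C, F, G}.
Then minimize density: best is 8.5, kept {G}.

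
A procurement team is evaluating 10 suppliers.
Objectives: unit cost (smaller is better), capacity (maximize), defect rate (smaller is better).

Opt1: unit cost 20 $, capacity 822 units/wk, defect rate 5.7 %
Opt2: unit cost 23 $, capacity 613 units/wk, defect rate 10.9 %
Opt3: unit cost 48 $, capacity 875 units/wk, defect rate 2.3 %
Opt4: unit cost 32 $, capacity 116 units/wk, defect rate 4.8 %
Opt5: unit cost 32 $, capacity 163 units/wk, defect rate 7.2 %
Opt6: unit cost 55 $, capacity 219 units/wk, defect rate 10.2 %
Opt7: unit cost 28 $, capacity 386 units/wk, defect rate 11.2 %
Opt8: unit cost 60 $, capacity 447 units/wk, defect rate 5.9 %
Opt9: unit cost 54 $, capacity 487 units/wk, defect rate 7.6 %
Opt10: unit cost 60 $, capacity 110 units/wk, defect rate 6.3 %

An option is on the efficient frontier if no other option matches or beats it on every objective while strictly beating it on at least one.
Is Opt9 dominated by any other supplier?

Opt1 vs Opt9: unit cost 20≤54, capacity 822≥487, defect rate 5.7≤7.6 — Opt1 is at least as good on every objective and strictly better on at least one, so Opt1 dominates Opt9.

Yes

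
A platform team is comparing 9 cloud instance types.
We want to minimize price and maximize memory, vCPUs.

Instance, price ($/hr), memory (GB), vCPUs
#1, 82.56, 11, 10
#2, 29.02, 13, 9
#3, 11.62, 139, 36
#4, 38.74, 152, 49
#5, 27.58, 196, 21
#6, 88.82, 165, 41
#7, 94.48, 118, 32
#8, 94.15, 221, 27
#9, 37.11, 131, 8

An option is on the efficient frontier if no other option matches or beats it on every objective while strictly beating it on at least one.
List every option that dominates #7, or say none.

#3: price 11.62≤94.48, memory 139≥118, vCPUs 36≥32 — dominates #7.
#4: price 38.74≤94.48, memory 152≥118, vCPUs 49≥32 — dominates #7.
#6: price 88.82≤94.48, memory 165≥118, vCPUs 41≥32 — dominates #7.
Others (#1, #2, #5, #8, #9) are each worse than #7 on at least one objective.

#3, #4, #6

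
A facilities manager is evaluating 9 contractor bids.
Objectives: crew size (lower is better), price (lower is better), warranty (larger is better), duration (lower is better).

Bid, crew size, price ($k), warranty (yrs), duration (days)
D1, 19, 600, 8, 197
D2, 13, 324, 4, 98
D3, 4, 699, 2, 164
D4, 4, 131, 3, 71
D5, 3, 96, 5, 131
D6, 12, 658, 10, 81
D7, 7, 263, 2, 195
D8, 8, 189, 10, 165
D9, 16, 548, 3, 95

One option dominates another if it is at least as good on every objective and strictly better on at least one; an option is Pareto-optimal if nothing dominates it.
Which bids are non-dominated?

D2, D4, D5, D6, D8

D1: dominated by D8 (crew size 8≤19, price 189≤600, warranty 10≥8, duration 165≤197).
D2: not dominated.
D3: dominated by D4 (crew size 4≤4, price 131≤699, warranty 3≥2, duration 71≤164).
D4: not dominated (best duration).
D5: not dominated (best crew size).
D6: not dominated.
D7: dominated by D4 (crew size 4≤7, price 131≤263, warranty 3≥2, duration 71≤195).
D8: not dominated.
D9: dominated by D4 (crew size 4≤16, price 131≤548, warranty 3≥3, duration 71≤95).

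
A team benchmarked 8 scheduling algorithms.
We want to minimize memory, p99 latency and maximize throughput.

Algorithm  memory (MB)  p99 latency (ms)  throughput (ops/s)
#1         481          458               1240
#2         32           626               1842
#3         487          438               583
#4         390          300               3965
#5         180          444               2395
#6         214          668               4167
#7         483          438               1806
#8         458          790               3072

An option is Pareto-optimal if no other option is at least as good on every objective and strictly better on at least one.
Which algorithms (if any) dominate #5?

none

#1: worse on memory (481 vs 180).
#2: worse on p99 latency (626 vs 444).
#3: worse on memory (487 vs 180).
#4: worse on memory (390 vs 180).
#6: worse on memory (214 vs 180).
#7: worse on memory (483 vs 180).
#8: worse on memory (458 vs 180).
No option dominates #5.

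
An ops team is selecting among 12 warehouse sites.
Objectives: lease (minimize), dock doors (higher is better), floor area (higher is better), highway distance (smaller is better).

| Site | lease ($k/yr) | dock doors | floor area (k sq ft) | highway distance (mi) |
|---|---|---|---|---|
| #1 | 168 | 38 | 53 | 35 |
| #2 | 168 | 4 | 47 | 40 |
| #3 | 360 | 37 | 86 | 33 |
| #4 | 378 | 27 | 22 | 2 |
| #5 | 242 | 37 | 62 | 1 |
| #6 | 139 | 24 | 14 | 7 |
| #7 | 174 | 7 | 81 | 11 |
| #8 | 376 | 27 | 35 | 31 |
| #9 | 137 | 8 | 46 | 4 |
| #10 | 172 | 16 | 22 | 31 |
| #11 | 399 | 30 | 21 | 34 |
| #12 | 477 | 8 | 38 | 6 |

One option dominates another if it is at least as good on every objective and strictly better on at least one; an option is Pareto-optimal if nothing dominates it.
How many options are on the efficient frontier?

7

#1: not dominated (best dock doors).
#2: dominated by #1 (lease 168≤168, dock doors 38≥4, floor area 53≥47, highway distance 35≤40).
#3: not dominated (best floor area).
#4: dominated by #5 (lease 242≤378, dock doors 37≥27, floor area 62≥22, highway distance 1≤2).
#5: not dominated (best highway distance).
#6: not dominated.
#7: not dominated.
#8: dominated by #5 (lease 242≤376, dock doors 37≥27, floor area 62≥35, highway distance 1≤31).
#9: not dominated (best lease).
#10: not dominated.
#11: dominated by #3 (lease 360≤399, dock doors 37≥30, floor area 86≥21, highway distance 33≤34).
#12: dominated by #5 (lease 242≤477, dock doors 37≥8, floor area 62≥38, highway distance 1≤6).
Pareto-optimal: #1, #3, #5, #6, #7, #9, #10 → 7.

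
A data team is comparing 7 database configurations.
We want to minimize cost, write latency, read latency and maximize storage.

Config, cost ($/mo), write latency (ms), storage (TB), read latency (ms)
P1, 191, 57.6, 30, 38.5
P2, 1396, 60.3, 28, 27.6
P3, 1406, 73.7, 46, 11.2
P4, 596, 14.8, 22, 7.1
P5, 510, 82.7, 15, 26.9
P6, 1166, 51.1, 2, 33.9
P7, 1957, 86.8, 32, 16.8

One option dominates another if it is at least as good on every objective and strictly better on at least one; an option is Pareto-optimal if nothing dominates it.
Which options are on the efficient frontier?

P1: not dominated (best cost).
P2: not dominated.
P3: not dominated (best storage).
P4: not dominated (best write latency).
P5: not dominated.
P6: dominated by P4 (cost 596≤1166, write latency 14.8≤51.1, storage 22≥2, read latency 7.1≤33.9).
P7: dominated by P3 (cost 1406≤1957, write latency 73.7≤86.8, storage 46≥32, read latency 11.2≤16.8).

P1, P2, P3, P4, P5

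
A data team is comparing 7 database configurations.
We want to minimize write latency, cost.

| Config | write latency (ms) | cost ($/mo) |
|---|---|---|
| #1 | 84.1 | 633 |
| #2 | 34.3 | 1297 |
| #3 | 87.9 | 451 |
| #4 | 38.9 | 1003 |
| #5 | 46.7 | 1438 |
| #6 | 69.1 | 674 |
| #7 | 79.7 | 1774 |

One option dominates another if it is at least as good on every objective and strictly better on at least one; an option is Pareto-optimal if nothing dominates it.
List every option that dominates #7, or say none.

#2, #4, #5, #6

#2: write latency 34.3≤79.7, cost 1297≤1774 — dominates #7.
#4: write latency 38.9≤79.7, cost 1003≤1774 — dominates #7.
#5: write latency 46.7≤79.7, cost 1438≤1774 — dominates #7.
#6: write latency 69.1≤79.7, cost 674≤1774 — dominates #7.
Others (#1, #3) are each worse than #7 on at least one objective.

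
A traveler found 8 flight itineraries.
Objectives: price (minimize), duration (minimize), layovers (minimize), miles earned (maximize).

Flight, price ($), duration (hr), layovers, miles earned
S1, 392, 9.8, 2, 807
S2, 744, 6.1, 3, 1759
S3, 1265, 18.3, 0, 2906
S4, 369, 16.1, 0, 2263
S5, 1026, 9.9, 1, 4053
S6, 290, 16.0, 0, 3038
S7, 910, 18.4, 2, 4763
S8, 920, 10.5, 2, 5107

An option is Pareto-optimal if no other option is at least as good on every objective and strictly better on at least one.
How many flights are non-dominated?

6

S1: not dominated.
S2: not dominated (best duration).
S3: dominated by S6 (price 290≤1265, duration 16.0≤18.3, layovers 0≤0, miles earned 3038≥2906).
S4: dominated by S6 (price 290≤369, duration 16.0≤16.1, layovers 0≤0, miles earned 3038≥2263).
S5: not dominated.
S6: not dominated (best price).
S7: not dominated.
S8: not dominated (best miles earned).
Pareto-optimal: S1, S2, S5, S6, S7, S8 → 6.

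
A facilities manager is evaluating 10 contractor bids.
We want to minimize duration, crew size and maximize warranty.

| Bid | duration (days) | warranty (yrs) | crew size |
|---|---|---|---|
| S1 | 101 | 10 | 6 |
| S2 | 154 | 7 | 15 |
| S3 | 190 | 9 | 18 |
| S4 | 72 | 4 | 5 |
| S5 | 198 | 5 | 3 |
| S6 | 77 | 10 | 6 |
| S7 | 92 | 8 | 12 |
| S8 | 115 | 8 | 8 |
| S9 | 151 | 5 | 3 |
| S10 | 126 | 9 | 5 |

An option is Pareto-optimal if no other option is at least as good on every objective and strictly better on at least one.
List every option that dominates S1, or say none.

S6

S6: duration 77≤101, warranty 10≥10, crew size 6≤6 — dominates S1.
Others (S2, S3, S4, S5, S7, S8, S9, S10) are each worse than S1 on at least one objective.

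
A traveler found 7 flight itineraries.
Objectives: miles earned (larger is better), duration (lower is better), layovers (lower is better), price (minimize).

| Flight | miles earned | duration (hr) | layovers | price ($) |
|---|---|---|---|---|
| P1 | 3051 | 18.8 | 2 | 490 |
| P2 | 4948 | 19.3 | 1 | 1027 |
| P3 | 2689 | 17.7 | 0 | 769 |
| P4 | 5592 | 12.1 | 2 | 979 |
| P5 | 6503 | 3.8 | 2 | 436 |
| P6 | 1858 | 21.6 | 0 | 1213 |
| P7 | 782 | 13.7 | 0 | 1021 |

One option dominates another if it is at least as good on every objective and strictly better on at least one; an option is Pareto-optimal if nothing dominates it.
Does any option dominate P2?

P1: worse on miles earned (3051 vs 4948).
P3: worse on miles earned (2689 vs 4948).
P4: worse on layovers (2 vs 1).
P5: worse on layovers (2 vs 1).
P6: worse on miles earned (1858 vs 4948).
P7: worse on miles earned (782 vs 4948).
No option is at least as good as P2 on every objective and strictly better on one.

No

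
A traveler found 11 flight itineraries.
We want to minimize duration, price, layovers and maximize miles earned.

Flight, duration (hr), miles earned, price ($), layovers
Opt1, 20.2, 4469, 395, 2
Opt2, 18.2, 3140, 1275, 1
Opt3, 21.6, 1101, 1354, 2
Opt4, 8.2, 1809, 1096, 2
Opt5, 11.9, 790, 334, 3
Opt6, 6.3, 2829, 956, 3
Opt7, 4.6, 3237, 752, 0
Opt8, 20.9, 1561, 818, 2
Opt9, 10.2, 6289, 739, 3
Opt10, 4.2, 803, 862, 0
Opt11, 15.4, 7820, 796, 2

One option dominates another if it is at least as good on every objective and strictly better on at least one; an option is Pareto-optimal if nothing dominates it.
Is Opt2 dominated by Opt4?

Opt4 vs Opt2: Opt4 is worse on miles earned (1809 vs 3140), so it does not dominate Opt2.

No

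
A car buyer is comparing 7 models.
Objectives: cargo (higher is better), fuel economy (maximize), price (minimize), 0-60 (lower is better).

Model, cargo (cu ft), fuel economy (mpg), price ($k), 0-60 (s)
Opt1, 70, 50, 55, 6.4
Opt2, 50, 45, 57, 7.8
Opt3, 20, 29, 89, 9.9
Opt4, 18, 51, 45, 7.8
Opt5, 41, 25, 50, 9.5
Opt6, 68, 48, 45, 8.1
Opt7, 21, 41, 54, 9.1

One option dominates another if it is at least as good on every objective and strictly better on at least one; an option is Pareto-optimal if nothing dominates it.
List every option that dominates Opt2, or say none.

Opt1

Opt1: cargo 70≥50, fuel economy 50≥45, price 55≤57, 0-60 6.4≤7.8 — dominates Opt2.
Others (Opt3, Opt4, Opt5, Opt6, Opt7) are each worse than Opt2 on at least one objective.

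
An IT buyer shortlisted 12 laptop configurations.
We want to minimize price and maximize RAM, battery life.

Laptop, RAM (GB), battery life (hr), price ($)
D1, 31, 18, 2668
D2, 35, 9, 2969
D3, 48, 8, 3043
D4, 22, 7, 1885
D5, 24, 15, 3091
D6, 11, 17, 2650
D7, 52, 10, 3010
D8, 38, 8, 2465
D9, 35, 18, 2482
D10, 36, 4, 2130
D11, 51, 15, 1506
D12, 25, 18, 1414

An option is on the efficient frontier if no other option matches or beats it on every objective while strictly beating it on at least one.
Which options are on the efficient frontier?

D1: dominated by D9 (RAM 35≥31, battery life 18≥18, price 2482≤2668).
D2: dominated by D9 (RAM 35≥35, battery life 18≥9, price 2482≤2969).
D3: dominated by D7 (RAM 52≥48, battery life 10≥8, price 3010≤3043).
D4: dominated by D11 (RAM 51≥22, battery life 15≥7, price 1506≤1885).
D5: dominated by D1 (RAM 31≥24, battery life 18≥15, price 2668≤3091).
D6: dominated by D9 (RAM 35≥11, battery life 18≥17, price 2482≤2650).
D7: not dominated (best RAM).
D8: dominated by D11 (RAM 51≥38, battery life 15≥8, price 1506≤2465).
D9: not dominated.
D10: dominated by D11 (RAM 51≥36, battery life 15≥4, price 1506≤2130).
D11: not dominated.
D12: not dominated (best price).

D7, D9, D11, D12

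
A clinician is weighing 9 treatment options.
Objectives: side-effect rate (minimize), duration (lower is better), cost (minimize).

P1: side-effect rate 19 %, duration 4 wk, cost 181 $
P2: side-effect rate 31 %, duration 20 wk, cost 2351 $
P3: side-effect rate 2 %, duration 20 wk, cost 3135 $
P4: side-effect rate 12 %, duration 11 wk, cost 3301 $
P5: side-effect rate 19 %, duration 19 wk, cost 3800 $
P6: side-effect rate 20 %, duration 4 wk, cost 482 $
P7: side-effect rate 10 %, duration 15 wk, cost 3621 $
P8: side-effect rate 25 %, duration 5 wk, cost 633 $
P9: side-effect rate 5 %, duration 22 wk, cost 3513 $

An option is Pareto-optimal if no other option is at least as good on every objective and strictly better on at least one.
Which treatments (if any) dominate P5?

P1, P4, P7

P1: side-effect rate 19≤19, duration 4≤19, cost 181≤3800 — dominates P5.
P4: side-effect rate 12≤19, duration 11≤19, cost 3301≤3800 — dominates P5.
P7: side-effect rate 10≤19, duration 15≤19, cost 3621≤3800 — dominates P5.
Others (P2, P3, P6, P8, P9) are each worse than P5 on at least one objective.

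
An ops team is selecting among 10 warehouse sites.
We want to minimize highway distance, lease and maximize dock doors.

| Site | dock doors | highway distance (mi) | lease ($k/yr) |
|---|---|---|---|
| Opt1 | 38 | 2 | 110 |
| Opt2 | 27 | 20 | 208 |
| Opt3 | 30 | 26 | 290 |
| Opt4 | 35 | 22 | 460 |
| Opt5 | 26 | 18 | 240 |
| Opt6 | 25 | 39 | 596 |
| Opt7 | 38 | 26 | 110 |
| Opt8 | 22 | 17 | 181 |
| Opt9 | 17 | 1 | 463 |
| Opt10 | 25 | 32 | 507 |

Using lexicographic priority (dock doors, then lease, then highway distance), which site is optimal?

Opt1

First maximize dock doors: best is 38, kept {Opt1, Opt7}.
Then minimize lease: best is 110, kept {Opt1, Opt7}.
Then minimize highway distance: best is 2, kept {Opt1}.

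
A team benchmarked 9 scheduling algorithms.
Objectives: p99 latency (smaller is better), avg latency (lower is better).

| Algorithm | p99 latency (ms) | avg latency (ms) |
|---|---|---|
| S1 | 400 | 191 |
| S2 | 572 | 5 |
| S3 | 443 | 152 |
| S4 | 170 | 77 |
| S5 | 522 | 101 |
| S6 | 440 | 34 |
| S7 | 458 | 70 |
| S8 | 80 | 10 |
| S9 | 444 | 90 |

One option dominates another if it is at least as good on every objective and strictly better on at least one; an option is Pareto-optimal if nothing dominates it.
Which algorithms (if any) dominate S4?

S8: p99 latency 80≤170, avg latency 10≤77 — dominates S4.
Others (S1, S2, S3, S5, S6, S7, S9) are each worse than S4 on at least one objective.

S8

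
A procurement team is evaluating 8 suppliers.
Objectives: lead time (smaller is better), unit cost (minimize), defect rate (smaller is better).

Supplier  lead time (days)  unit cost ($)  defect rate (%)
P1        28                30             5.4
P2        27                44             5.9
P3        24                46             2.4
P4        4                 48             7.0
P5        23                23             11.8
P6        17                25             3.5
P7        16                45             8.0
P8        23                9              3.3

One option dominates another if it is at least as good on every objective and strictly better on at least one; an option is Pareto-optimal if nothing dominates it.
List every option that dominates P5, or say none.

P8

P8: lead time 23≤23, unit cost 9≤23, defect rate 3.3≤11.8 — dominates P5.
Others (P1, P2, P3, P4, P6, P7) are each worse than P5 on at least one objective.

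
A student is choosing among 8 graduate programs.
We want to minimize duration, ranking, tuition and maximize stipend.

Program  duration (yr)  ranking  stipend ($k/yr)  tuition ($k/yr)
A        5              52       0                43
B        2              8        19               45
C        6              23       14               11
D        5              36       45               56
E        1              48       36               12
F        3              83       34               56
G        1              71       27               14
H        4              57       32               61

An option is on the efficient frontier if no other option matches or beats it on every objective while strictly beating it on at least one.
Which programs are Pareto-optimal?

B, C, D, E

A: dominated by E (duration 1≤5, ranking 48≤52, stipend 36≥0, tuition 12≤43).
B: not dominated (best ranking).
C: not dominated (best tuition).
D: not dominated (best stipend).
E: not dominated.
F: dominated by E (duration 1≤3, ranking 48≤83, stipend 36≥34, tuition 12≤56).
G: dominated by E (duration 1≤1, ranking 48≤71, stipend 36≥27, tuition 12≤14).
H: dominated by E (duration 1≤4, ranking 48≤57, stipend 36≥32, tuition 12≤61).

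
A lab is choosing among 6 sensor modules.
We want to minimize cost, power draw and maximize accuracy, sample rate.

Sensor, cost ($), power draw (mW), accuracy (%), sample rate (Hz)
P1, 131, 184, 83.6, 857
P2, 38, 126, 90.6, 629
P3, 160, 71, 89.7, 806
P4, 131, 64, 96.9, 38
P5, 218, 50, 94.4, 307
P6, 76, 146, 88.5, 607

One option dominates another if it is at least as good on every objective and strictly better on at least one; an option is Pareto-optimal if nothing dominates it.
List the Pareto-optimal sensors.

P1, P2, P3, P4, P5

P1: not dominated (best sample rate).
P2: not dominated (best cost).
P3: not dominated.
P4: not dominated (best accuracy).
P5: not dominated (best power draw).
P6: dominated by P2 (cost 38≤76, power draw 126≤146, accuracy 90.6≥88.5, sample rate 629≥607).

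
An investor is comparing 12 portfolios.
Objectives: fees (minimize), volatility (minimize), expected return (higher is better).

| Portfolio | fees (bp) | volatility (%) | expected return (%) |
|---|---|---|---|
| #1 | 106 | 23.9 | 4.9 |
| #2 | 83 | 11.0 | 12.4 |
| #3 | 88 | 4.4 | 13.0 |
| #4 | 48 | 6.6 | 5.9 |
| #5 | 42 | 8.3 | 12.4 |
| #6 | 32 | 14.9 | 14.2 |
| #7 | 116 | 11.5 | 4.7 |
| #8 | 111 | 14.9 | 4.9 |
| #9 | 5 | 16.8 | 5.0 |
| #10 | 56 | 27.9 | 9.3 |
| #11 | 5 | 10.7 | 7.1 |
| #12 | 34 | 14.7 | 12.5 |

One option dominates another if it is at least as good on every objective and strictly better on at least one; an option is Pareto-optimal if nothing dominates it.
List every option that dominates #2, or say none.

#5: fees 42≤83, volatility 8.3≤11.0, expected return 12.4≥12.4 — dominates #2.
Others (#1, #3, #4, #6, #7, #8, #9, #10, #11, #12) are each worse than #2 on at least one objective.

#5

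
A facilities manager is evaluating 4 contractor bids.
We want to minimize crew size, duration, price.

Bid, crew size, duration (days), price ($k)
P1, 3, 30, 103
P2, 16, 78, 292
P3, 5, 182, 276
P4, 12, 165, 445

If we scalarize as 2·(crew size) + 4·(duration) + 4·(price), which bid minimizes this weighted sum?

P1

P1: 2·3 + 4·30 + 4·103 = 538
P2: 2·16 + 4·78 + 4·292 = 1512
P3: 2·5 + 4·182 + 4·276 = 1842
P4: 2·12 + 4·165 + 4·445 = 2464
Lowest: P1 at 538.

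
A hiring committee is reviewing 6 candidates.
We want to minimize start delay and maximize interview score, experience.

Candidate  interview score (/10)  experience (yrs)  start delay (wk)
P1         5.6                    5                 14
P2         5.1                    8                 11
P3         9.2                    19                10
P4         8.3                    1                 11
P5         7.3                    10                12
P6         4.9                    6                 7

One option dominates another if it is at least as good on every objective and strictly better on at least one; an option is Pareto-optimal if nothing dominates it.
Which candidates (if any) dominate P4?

P3

P3: interview score 9.2≥8.3, experience 19≥1, start delay 10≤11 — dominates P4.
Others (P1, P2, P5, P6) are each worse than P4 on at least one objective.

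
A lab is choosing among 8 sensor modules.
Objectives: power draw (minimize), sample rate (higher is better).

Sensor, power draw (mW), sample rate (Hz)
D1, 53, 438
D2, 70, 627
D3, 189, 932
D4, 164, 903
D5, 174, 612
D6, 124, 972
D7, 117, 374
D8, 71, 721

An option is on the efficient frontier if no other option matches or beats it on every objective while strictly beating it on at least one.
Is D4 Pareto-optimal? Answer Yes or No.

No

D6 vs D4: power draw 124≤164, sample rate 972≥903 — D6 is at least as good on every objective and strictly better on at least one, so D6 dominates D4.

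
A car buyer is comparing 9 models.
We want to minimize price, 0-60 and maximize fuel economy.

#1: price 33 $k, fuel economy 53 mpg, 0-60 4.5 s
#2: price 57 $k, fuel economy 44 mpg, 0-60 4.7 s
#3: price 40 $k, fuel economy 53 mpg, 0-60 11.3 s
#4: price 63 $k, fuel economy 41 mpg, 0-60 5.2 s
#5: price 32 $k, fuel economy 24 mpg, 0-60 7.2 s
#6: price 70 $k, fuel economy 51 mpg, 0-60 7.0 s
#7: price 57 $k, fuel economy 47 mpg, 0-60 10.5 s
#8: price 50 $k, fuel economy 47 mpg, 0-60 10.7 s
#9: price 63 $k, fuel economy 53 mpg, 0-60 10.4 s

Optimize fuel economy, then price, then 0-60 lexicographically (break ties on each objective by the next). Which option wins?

First maximize fuel economy: best is 53, kept {#1, #3, #9}.
Then minimize price: best is 33, kept {#1}.

#1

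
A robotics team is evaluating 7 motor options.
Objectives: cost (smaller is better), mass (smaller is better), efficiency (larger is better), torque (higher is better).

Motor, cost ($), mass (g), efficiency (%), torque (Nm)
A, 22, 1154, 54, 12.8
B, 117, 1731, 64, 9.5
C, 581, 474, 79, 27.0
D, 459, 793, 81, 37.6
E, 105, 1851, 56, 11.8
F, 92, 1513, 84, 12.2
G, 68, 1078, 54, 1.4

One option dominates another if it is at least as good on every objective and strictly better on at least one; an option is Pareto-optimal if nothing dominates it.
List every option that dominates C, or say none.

A: worse on mass (1154 vs 474).
B: worse on mass (1731 vs 474).
D: worse on mass (793 vs 474).
E: worse on mass (1851 vs 474).
F: worse on mass (1513 vs 474).
G: worse on mass (1078 vs 474).
No option dominates C.

none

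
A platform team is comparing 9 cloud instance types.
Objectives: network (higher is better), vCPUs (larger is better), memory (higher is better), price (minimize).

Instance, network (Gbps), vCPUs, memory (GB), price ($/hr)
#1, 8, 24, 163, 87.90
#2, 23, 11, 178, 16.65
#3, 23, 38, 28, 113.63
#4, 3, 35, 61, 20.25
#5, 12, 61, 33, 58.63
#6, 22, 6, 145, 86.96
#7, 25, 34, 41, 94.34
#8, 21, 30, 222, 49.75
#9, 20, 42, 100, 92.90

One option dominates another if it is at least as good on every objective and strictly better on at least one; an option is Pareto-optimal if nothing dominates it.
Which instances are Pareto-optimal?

#2, #3, #4, #5, #7, #8, #9

#1: dominated by #8 (network 21≥8, vCPUs 30≥24, memory 222≥163, price 49.75≤87.90).
#2: not dominated (best price).
#3: not dominated.
#4: not dominated.
#5: not dominated (best vCPUs).
#6: dominated by #2 (network 23≥22, vCPUs 11≥6, memory 178≥145, price 16.65≤86.96).
#7: not dominated (best network).
#8: not dominated (best memory).
#9: not dominated.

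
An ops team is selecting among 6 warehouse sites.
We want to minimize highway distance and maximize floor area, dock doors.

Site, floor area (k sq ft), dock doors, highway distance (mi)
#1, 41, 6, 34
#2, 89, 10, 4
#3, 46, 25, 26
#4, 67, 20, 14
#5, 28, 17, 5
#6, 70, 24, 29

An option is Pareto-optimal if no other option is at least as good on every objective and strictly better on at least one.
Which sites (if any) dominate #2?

#1: worse on floor area (41 vs 89).
#3: worse on floor area (46 vs 89).
#4: worse on floor area (67 vs 89).
#5: worse on floor area (28 vs 89).
#6: worse on floor area (70 vs 89).
No option dominates #2.

none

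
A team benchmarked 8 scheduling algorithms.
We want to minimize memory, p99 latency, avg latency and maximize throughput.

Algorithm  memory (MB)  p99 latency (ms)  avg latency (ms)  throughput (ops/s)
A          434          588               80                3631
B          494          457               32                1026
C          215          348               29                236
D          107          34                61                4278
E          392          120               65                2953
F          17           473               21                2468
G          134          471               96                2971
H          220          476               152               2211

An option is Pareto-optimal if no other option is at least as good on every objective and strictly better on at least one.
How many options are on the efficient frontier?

4

A: dominated by D (memory 107≤434, p99 latency 34≤588, avg latency 61≤80, throughput 4278≥3631).
B: not dominated.
C: not dominated.
D: not dominated (best p99 latency).
E: dominated by D (memory 107≤392, p99 latency 34≤120, avg latency 61≤65, throughput 4278≥2953).
F: not dominated (best memory).
G: dominated by D (memory 107≤134, p99 latency 34≤471, avg latency 61≤96, throughput 4278≥2971).
H: dominated by D (memory 107≤220, p99 latency 34≤476, avg latency 61≤152, throughput 4278≥2211).
Pareto-optimal: B, C, D, F → 4.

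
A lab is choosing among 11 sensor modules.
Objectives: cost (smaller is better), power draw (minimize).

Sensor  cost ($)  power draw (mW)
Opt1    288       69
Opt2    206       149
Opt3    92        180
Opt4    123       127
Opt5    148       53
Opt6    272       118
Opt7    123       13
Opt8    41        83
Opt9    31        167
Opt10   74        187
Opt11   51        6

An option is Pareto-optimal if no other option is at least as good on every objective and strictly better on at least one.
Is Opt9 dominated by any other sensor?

Opt1: worse on cost (288 vs 31).
Opt2: worse on cost (206 vs 31).
Opt3: worse on cost (92 vs 31).
Opt4: worse on cost (123 vs 31).
Opt5: worse on cost (148 vs 31).
Opt6: worse on cost (272 vs 31).
Opt7: worse on cost (123 vs 31).
Opt8: worse on cost (41 vs 31).
Opt10: worse on cost (74 vs 31).
Opt11: worse on cost (51 vs 31).
No option is at least as good as Opt9 on every objective and strictly better on one.

No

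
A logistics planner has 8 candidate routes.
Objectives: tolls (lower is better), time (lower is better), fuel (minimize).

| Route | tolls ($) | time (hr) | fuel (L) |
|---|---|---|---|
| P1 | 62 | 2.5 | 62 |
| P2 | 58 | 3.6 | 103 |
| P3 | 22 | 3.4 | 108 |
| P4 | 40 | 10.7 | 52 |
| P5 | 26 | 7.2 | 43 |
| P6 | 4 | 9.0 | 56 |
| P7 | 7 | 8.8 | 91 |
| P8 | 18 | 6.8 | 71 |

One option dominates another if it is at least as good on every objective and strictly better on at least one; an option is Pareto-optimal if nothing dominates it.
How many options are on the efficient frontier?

7

P1: not dominated (best time).
P2: not dominated.
P3: not dominated.
P4: dominated by P5 (tolls 26≤40, time 7.2≤10.7, fuel 43≤52).
P5: not dominated (best fuel).
P6: not dominated (best tolls).
P7: not dominated.
P8: not dominated.
Pareto-optimal: P1, P2, P3, P5, P6, P7, P8 → 7.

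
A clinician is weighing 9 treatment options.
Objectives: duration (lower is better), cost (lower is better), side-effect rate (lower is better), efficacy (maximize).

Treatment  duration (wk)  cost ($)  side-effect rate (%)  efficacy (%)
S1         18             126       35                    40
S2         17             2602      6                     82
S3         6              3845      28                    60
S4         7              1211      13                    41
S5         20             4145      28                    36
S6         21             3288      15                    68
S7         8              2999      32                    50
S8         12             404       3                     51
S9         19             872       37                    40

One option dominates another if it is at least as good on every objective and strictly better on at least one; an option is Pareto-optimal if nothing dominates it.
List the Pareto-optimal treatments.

S1, S2, S3, S4, S7, S8

S1: not dominated (best cost).
S2: not dominated (best efficacy).
S3: not dominated (best duration).
S4: not dominated.
S5: dominated by S2 (duration 17≤20, cost 2602≤4145, side-effect rate 6≤28, efficacy 82≥36).
S6: dominated by S2 (duration 17≤21, cost 2602≤3288, side-effect rate 6≤15, efficacy 82≥68).
S7: not dominated.
S8: not dominated (best side-effect rate).
S9: dominated by S1 (duration 18≤19, cost 126≤872, side-effect rate 35≤37, efficacy 40≥40).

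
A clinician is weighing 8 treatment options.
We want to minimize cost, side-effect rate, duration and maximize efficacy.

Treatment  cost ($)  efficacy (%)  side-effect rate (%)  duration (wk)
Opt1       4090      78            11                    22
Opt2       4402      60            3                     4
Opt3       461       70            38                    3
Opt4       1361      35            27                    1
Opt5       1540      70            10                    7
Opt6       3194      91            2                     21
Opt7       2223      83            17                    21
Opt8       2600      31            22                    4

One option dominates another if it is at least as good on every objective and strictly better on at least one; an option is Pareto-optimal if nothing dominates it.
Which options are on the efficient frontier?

Opt2, Opt3, Opt4, Opt5, Opt6, Opt7, Opt8

Opt1: dominated by Opt6 (cost 3194≤4090, efficacy 91≥78, side-effect rate 2≤11, duration 21≤22).
Opt2: not dominated.
Opt3: not dominated (best cost).
Opt4: not dominated (best duration).
Opt5: not dominated.
Opt6: not dominated (best efficacy).
Opt7: not dominated.
Opt8: not dominated.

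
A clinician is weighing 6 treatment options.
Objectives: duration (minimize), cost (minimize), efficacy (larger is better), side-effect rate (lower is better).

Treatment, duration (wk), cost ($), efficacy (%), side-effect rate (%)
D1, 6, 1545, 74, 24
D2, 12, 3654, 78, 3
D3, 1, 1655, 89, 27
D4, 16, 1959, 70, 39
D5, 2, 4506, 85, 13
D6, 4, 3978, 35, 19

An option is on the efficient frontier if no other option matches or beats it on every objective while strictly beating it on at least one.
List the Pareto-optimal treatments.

D1: not dominated (best cost).
D2: not dominated (best side-effect rate).
D3: not dominated (best duration).
D4: dominated by D1 (duration 6≤16, cost 1545≤1959, efficacy 74≥70, side-effect rate 24≤39).
D5: not dominated.
D6: not dominated.

D1, D2, D3, D5, D6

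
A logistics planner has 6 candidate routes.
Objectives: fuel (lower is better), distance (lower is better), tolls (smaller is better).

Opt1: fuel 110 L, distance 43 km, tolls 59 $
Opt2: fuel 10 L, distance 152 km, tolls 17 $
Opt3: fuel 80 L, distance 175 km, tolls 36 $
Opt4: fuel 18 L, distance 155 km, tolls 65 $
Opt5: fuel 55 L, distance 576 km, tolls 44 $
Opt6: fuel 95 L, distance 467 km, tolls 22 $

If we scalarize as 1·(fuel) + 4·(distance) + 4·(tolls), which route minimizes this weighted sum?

Opt1: 1·110 + 4·43 + 4·59 = 518
Opt2: 1·10 + 4·152 + 4·17 = 686
Opt3: 1·80 + 4·175 + 4·36 = 924
Opt4: 1·18 + 4·155 + 4·65 = 898
Opt5: 1·55 + 4·576 + 4·44 = 2535
Opt6: 1·95 + 4·467 + 4·22 = 2051
Lowest: Opt1 at 518.

Opt1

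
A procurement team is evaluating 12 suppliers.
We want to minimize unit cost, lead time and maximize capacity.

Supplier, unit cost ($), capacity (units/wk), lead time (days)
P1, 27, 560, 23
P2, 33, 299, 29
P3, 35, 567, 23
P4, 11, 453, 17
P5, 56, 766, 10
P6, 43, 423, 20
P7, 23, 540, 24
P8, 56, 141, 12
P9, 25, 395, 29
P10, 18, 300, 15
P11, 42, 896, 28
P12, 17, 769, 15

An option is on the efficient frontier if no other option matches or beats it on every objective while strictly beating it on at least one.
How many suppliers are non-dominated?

P1: dominated by P12 (unit cost 17≤27, capacity 769≥560, lead time 15≤23).
P2: dominated by P1 (unit cost 27≤33, capacity 560≥299, lead time 23≤29).
P3: dominated by P12 (unit cost 17≤35, capacity 769≥567, lead time 15≤23).
P4: not dominated (best unit cost).
P5: not dominated (best lead time).
P6: dominated by P4 (unit cost 11≤43, capacity 453≥423, lead time 17≤20).
P7: dominated by P12 (unit cost 17≤23, capacity 769≥540, lead time 15≤24).
P8: dominated by P5 (unit cost 56≤56, capacity 766≥141, lead time 10≤12).
P9: dominated by P4 (unit cost 11≤25, capacity 453≥395, lead time 17≤29).
P10: dominated by P12 (unit cost 17≤18, capacity 769≥300, lead time 15≤15).
P11: not dominated (best capacity).
P12: not dominated.
Pareto-optimal: P4, P5, P11, P12 → 4.

4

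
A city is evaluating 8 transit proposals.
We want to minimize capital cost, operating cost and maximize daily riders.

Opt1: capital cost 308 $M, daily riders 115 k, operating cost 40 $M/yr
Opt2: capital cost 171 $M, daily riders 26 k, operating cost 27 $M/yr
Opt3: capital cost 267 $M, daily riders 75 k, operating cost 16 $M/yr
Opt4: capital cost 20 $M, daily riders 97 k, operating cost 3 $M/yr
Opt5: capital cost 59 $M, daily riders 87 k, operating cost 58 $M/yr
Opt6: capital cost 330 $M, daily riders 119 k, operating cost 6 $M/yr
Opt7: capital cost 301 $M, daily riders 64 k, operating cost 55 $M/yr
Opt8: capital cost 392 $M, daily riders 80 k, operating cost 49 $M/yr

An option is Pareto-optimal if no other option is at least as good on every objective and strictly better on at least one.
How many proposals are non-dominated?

Opt1: not dominated.
Opt2: dominated by Opt4 (capital cost 20≤171, daily riders 97≥26, operating cost 3≤27).
Opt3: dominated by Opt4 (capital cost 20≤267, daily riders 97≥75, operating cost 3≤16).
Opt4: not dominated (best capital cost).
Opt5: dominated by Opt4 (capital cost 20≤59, daily riders 97≥87, operating cost 3≤58).
Opt6: not dominated (best daily riders).
Opt7: dominated by Opt3 (capital cost 267≤301, daily riders 75≥64, operating cost 16≤55).
Opt8: dominated by Opt1 (capital cost 308≤392, daily riders 115≥80, operating cost 40≤49).
Pareto-optimal: Opt1, Opt4, Opt6 → 3.

3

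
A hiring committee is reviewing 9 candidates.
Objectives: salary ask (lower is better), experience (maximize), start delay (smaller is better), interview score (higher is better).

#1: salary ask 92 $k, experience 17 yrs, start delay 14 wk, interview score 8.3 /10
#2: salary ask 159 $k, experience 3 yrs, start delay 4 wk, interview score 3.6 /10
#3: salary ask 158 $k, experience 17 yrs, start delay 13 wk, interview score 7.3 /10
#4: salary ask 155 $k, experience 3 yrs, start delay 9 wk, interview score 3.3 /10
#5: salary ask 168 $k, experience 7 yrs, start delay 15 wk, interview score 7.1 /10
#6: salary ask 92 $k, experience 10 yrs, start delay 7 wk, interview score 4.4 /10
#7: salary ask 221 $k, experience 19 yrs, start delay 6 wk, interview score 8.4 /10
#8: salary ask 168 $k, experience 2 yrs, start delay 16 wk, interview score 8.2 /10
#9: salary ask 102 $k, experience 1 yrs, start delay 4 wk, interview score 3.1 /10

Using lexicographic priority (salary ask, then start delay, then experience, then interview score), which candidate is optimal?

#6

First minimize salary ask: best is 92, kept {#1, #6}.
Then minimize start delay: best is 7, kept {#6}.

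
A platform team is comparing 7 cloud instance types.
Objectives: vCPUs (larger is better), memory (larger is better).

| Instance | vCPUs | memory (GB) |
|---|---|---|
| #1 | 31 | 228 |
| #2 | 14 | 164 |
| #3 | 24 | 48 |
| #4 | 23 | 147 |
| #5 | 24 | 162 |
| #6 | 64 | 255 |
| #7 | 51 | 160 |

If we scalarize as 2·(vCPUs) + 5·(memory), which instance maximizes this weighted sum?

#6

#1: 2·31 + 5·228 = 1202
#2: 2·14 + 5·164 = 848
#3: 2·24 + 5·48 = 288
#4: 2·23 + 5·147 = 781
#5: 2·24 + 5·162 = 858
#6: 2·64 + 5·255 = 1403
#7: 2·51 + 5·160 = 902
Highest: #6 at 1403.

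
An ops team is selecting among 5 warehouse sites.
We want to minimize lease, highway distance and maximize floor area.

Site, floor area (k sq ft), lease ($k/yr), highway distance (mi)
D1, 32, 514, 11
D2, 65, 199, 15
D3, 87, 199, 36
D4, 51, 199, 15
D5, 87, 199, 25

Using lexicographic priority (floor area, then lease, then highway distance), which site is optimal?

First maximize floor area: best is 87, kept {D3, D5}.
Then minimize lease: best is 199, kept {D3, D5}.
Then minimize highway distance: best is 25, kept {D5}.

D5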